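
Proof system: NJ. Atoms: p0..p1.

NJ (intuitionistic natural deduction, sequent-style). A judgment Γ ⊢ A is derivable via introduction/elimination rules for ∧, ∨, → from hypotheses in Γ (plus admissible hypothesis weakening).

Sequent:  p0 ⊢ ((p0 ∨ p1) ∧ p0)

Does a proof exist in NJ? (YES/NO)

Derivation (root first):
[∧I] p0 ⊢ ((p0 ∨ p1) ∧ p0)
  [∨I₁] p0, p0 ⊢ (p0 ∨ p1)
    [Wk] p0, p0 ⊢ p0
      [Ax] p0 ⊢ p0
  [Ax] p0 ⊢ p0

Result: YES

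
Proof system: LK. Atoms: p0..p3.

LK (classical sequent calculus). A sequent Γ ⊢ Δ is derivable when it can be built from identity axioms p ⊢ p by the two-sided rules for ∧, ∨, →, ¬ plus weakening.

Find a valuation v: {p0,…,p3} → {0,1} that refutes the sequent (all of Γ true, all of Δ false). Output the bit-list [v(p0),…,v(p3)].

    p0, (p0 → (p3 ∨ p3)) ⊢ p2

Enumerate valuations to refute Γ ⊢ Δ:
  v=0000: Γ:[p0=F, (p0 → (p3 ∨ p3))=T] Δ:[p2=F] refutes=False
  v=0001: Γ:[p0=F, (p0 → (p3 ∨ p3))=T] Δ:[p2=F] refutes=False
  v=0010: Γ:[p0=F, (p0 → (p3 ∨ p3))=T] Δ:[p2=T] refutes=False
  v=0011: Γ:[p0=F, (p0 → (p3 ∨ p3))=T] Δ:[p2=T] refutes=False
  v=0100: Γ:[p0=F, (p0 → (p3 ∨ p3))=T] Δ:[p2=F] refutes=False
  v=0101: Γ:[p0=F, (p0 → (p3 ∨ p3))=T] Δ:[p2=F] refutes=False
  v=0110: Γ:[p0=F, (p0 → (p3 ∨ p3))=T] Δ:[p2=T] refutes=False
  v=0111: Γ:[p0=F, (p0 → (p3 ∨ p3))=T] Δ:[p2=T] refutes=False
  v=1000: Γ:[p0=T, (p0 → (p3 ∨ p3))=F] Δ:[p2=F] refutes=False
  v=1001: Γ:[p0=T, (p0 → (p3 ∨ p3))=T] Δ:[p2=F] refutes=True  ← countermodel

Result: [1, 0, 0, 1]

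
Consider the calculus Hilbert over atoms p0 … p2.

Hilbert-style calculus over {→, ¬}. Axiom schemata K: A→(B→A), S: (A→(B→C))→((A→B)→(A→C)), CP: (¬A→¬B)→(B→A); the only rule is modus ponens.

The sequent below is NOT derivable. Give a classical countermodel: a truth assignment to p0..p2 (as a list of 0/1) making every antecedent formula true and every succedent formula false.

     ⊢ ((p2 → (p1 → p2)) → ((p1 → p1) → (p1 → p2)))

Truth-table refutation:
  v=000: Γ:[] Δ:[((p2 → (p1 → p2)) → ((p1 → p1) → (p1 → p2)))=T] refutes=False
  v=001: Γ:[] Δ:[((p2 → (p1 → p2)) → ((p1 → p1) → (p1 → p2)))=T] refutes=False
  v=010: Γ:[] Δ:[((p2 → (p1 → p2)) → ((p1 → p1) → (p1 → p2)))=F] refutes=True  ← countermodel

Result: [0, 1, 0]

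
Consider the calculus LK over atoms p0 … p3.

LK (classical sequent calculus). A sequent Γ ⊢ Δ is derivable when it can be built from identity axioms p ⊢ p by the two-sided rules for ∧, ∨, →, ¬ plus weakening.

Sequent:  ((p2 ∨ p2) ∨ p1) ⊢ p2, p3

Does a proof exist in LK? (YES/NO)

Search for a countermodel by truth-table:
  v=0000: Γ:[((p2 ∨ p2) ∨ p1)=F] Δ:[p2=F, p3=F] refutes=False
  v=0001: Γ:[((p2 ∨ p2) ∨ p1)=F] Δ:[p2=F, p3=T] refutes=False
  v=0010: Γ:[((p2 ∨ p2) ∨ p1)=T] Δ:[p2=T, p3=F] refutes=False
  v=0011: Γ:[((p2 ∨ p2) ∨ p1)=T] Δ:[p2=T, p3=T] refutes=False
  v=0100: Γ:[((p2 ∨ p2) ∨ p1)=T] Δ:[p2=F, p3=F] refutes=True  ← countermodel

Result: NO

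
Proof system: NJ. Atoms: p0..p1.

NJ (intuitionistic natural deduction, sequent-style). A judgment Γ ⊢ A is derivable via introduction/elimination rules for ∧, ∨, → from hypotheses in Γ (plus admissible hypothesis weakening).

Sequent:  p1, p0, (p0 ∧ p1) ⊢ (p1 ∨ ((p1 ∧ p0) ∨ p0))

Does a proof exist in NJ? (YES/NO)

Derivation (root first):
[∨I₂] p1, p0, (p0 ∧ p1) ⊢ (p1 ∨ ((p1 ∧ p0) ∨ p0))
  [Wk] p1, p0, (p0 ∧ p1) ⊢ ((p1 ∧ p0) ∨ p0)
    [∨I₁] p1, p0 ⊢ ((p1 ∧ p0) ∨ p0)
      [∧I] p1, p0 ⊢ (p1 ∧ p0)
        [Ax] p1 ⊢ p1
        [Ax] p0 ⊢ p0

Result: YES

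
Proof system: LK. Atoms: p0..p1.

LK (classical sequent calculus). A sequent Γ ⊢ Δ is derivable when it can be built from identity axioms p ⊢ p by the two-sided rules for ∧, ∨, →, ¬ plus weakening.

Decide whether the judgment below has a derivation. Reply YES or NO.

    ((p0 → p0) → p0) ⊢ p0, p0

Derivation trace:
[WR] ((p0 → p0) → p0) ⊢ p0, p0
  [→L] ((p0 → p0) → p0) ⊢ p0
    [→R]  ⊢ (p0 → p0)
      [Ax] p0 ⊢ p0
    [Ax] p0 ⊢ p0

Result: YES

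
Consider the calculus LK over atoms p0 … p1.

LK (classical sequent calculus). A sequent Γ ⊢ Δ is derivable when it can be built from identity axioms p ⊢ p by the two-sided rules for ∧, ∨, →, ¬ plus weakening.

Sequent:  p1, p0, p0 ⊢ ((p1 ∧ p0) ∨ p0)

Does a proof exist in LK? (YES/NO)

Derivation trace:
[WL] p1, p0, p0 ⊢ ((p1 ∧ p0) ∨ p0)
  [∨R] p1, p0 ⊢ ((p1 ∧ p0) ∨ p0)
    [WR] p1, p0 ⊢ (p1 ∧ p0), p0
      [∧R] p1, p0 ⊢ (p1 ∧ p0)
        [Ax] p1 ⊢ p1
        [Ax] p0 ⊢ p0

Result: YES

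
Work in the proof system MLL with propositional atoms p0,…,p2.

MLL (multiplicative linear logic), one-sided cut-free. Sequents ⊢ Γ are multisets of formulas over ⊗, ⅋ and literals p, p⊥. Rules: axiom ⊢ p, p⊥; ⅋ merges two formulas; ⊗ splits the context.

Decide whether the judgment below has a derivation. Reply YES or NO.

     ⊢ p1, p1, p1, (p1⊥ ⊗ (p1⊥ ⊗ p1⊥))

Proof tree:
[⊗]  ⊢ p1, p1, p1, (p1⊥ ⊗ (p1⊥ ⊗ p1⊥))
  [Ax]  ⊢ p1, p1⊥
  [⊗]  ⊢ p1, p1, (p1⊥ ⊗ p1⊥)
    [Ax]  ⊢ p1, p1⊥
    [Ax]  ⊢ p1, p1⊥

Result: YES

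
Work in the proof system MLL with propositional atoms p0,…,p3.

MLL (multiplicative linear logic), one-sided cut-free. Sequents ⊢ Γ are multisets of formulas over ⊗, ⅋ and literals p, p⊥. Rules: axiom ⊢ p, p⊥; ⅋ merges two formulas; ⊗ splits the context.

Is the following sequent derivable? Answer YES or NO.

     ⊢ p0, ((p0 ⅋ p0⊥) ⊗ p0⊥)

Proof tree:
[⊗]  ⊢ p0, ((p0 ⅋ p0⊥) ⊗ p0⊥)
  [⅋]  ⊢ (p0 ⅋ p0⊥)
    [Ax]  ⊢ p0, p0⊥
  [Ax]  ⊢ p0, p0⊥

Result: YES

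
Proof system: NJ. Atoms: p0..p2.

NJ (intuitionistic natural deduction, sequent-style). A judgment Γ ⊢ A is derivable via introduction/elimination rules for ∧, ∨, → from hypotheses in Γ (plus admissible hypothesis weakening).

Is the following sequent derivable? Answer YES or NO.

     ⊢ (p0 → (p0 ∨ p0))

Derivation trace:
[→I]  ⊢ (p0 → (p0 ∨ p0))
  [∨I₂] p0 ⊢ (p0 ∨ p0)
    [Ax] p0 ⊢ p0

Result: YES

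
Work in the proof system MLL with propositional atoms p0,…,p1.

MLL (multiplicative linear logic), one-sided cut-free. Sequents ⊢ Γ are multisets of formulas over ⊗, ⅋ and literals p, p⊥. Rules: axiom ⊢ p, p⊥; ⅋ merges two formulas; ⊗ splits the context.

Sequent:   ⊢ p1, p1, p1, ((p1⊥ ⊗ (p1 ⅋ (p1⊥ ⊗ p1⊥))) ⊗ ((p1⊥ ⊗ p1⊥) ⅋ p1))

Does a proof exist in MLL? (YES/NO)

Derivation trace:
[⊗]  ⊢ p1, p1, p1, ((p1⊥ ⊗ (p1 ⅋ (p1⊥ ⊗ p1⊥))) ⊗ ((p1⊥ ⊗ p1⊥) ⅋ p1))
  [⊗]  ⊢ p1, p1, (p1⊥ ⊗ (p1 ⅋ (p1⊥ ⊗ p1⊥)))
    [Ax]  ⊢ p1, p1⊥
    [⅋]  ⊢ p1, (p1 ⅋ (p1⊥ ⊗ p1⊥))
      [⊗]  ⊢ p1, p1, (p1⊥ ⊗ p1⊥)
        [Ax]  ⊢ p1, p1⊥
        [Ax]  ⊢ p1, p1⊥
  [⅋]  ⊢ p1, ((p1⊥ ⊗ p1⊥) ⅋ p1)
    [⊗]  ⊢ p1, p1, (p1⊥ ⊗ p1⊥)
      [Ax]  ⊢ p1, p1⊥
      [Ax]  ⊢ p1, p1⊥

Result: YES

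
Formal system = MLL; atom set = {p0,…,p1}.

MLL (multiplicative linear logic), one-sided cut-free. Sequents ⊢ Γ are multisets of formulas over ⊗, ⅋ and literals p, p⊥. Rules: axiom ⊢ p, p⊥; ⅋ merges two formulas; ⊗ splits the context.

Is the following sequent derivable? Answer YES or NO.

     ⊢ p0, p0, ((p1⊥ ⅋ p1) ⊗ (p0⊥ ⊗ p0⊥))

Proof tree:
[⊗]  ⊢ p0, p0, ((p1⊥ ⅋ p1) ⊗ (p0⊥ ⊗ p0⊥))
  [⅋]  ⊢ (p1⊥ ⅋ p1)
    [Ax]  ⊢ p1, p1⊥
  [⊗]  ⊢ p0, p0, (p0⊥ ⊗ p0⊥)
    [Ax]  ⊢ p0, p0⊥
    [Ax]  ⊢ p0, p0⊥

Result: YES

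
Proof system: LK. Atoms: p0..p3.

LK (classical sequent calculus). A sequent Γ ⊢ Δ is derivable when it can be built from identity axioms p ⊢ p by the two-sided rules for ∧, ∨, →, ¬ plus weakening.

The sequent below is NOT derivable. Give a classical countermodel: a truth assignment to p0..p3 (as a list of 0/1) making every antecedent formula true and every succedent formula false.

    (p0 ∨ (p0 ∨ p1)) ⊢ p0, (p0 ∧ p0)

Truth-table refutation:
  v=0000: Γ:[(p0 ∨ (p0 ∨ p1))=F] Δ:[p0=F, (p0 ∧ p0)=F] refutes=False
  v=0001: Γ:[(p0 ∨ (p0 ∨ p1))=F] Δ:[p0=F, (p0 ∧ p0)=F] refutes=False
  v=0010: Γ:[(p0 ∨ (p0 ∨ p1))=F] Δ:[p0=F, (p0 ∧ p0)=F] refutes=False
  v=0011: Γ:[(p0 ∨ (p0 ∨ p1))=F] Δ:[p0=F, (p0 ∧ p0)=F] refutes=False
  v=0100: Γ:[(p0 ∨ (p0 ∨ p1))=T] Δ:[p0=F, (p0 ∧ p0)=F] refutes=True  ← countermodel

Result: [0, 1, 0, 0]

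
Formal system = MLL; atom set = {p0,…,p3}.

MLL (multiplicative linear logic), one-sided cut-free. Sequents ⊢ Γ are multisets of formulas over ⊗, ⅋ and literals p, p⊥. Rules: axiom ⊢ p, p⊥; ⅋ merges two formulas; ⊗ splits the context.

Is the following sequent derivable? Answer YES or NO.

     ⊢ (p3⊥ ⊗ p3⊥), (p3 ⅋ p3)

Proof tree:
[⅋]  ⊢ (p3⊥ ⊗ p3⊥), (p3 ⅋ p3)
  [⊗]  ⊢ p3, p3, (p3⊥ ⊗ p3⊥)
    [Ax]  ⊢ p3, p3⊥
    [Ax]  ⊢ p3, p3⊥

Result: YES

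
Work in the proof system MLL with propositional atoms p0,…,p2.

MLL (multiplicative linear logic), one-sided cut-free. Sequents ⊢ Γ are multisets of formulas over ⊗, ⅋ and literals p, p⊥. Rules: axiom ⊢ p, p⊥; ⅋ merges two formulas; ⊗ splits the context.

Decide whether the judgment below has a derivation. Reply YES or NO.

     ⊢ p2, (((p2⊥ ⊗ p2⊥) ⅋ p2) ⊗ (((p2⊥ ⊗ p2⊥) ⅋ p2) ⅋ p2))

Derivation (root first):
[⊗]  ⊢ p2, (((p2⊥ ⊗ p2⊥) ⅋ p2) ⊗ (((p2⊥ ⊗ p2⊥) ⅋ p2) ⅋ p2))
  [⅋]  ⊢ p2, ((p2⊥ ⊗ p2⊥) ⅋ p2)
    [⊗]  ⊢ p2, p2, (p2⊥ ⊗ p2⊥)
      [Ax]  ⊢ p2, p2⊥
      [Ax]  ⊢ p2, p2⊥
  [⅋]  ⊢ (((p2⊥ ⊗ p2⊥) ⅋ p2) ⅋ p2)
    [⅋]  ⊢ p2, ((p2⊥ ⊗ p2⊥) ⅋ p2)
      [⊗]  ⊢ p2, p2, (p2⊥ ⊗ p2⊥)
        [Ax]  ⊢ p2, p2⊥
        [Ax]  ⊢ p2, p2⊥

Result: YES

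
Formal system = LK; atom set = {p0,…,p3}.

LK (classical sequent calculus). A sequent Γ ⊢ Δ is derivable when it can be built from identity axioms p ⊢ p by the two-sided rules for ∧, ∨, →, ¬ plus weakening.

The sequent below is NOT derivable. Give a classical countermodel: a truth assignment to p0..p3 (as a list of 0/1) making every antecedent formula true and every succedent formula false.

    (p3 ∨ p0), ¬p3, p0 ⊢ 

Enumerate valuations to refute Γ ⊢ Δ:
  v=0000: Γ:[(p3 ∨ p0)=F, ¬p3=T, p0=F] Δ:[] refutes=False
  v=0001: Γ:[(p3 ∨ p0)=T, ¬p3=F, p0=F] Δ:[] refutes=False
  v=0010: Γ:[(p3 ∨ p0)=F, ¬p3=T, p0=F] Δ:[] refutes=False
  v=0011: Γ:[(p3 ∨ p0)=T, ¬p3=F, p0=F] Δ:[] refutes=False
  v=0100: Γ:[(p3 ∨ p0)=F, ¬p3=T, p0=F] Δ:[] refutes=False
  v=0101: Γ:[(p3 ∨ p0)=T, ¬p3=F, p0=F] Δ:[] refutes=False
  v=0110: Γ:[(p3 ∨ p0)=F, ¬p3=T, p0=F] Δ:[] refutes=False
  v=0111: Γ:[(p3 ∨ p0)=T, ¬p3=F, p0=F] Δ:[] refutes=False
  v=1000: Γ:[(p3 ∨ p0)=T, ¬p3=T, p0=T] Δ:[] refutes=True  ← countermodel

Result: [1, 0, 0, 0]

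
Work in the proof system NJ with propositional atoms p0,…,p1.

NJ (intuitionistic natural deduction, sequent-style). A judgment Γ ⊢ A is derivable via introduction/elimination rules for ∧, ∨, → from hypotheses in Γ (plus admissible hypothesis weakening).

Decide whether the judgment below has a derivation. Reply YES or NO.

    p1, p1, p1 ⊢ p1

Proof tree:
[Wk] p1, p1, p1 ⊢ p1
  [Wk] p1, p1 ⊢ p1
    [Ax] p1 ⊢ p1

Result: YES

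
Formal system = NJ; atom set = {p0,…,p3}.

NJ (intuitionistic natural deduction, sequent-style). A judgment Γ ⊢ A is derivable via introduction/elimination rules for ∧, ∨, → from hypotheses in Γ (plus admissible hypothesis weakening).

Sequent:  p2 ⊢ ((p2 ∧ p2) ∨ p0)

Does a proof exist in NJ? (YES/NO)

Proof tree:
[∨I₁] p2 ⊢ ((p2 ∧ p2) ∨ p0)
  [∧I] p2 ⊢ (p2 ∧ p2)
    [Ax] p2 ⊢ p2
    [Ax] p2 ⊢ p2

Result: YES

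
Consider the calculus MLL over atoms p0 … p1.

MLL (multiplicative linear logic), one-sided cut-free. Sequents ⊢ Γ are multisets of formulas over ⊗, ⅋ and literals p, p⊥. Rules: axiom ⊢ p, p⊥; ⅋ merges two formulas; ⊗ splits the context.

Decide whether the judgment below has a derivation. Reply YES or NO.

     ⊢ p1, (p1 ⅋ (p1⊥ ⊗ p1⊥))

Proof tree:
[⅋]  ⊢ p1, (p1 ⅋ (p1⊥ ⊗ p1⊥))
  [⊗]  ⊢ p1, p1, (p1⊥ ⊗ p1⊥)
    [Ax]  ⊢ p1, p1⊥
    [Ax]  ⊢ p1, p1⊥

Result: YES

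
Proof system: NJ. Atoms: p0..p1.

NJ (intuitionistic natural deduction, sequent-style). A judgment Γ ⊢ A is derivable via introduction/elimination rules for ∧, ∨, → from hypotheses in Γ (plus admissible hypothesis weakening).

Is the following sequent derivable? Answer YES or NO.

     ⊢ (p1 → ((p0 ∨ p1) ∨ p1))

Derivation (root first):
[→I]  ⊢ (p1 → ((p0 ∨ p1) ∨ p1))
  [∨I₁] p1 ⊢ ((p0 ∨ p1) ∨ p1)
    [∨I₂] p1 ⊢ (p0 ∨ p1)
      [Ax] p1 ⊢ p1

Result: YES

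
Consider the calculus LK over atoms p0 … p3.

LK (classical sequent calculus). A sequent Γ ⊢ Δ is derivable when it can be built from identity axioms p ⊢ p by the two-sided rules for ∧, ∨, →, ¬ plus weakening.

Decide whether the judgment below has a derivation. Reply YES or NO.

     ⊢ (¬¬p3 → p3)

Derivation (root first):
[→R]  ⊢ (¬¬p3 → p3)
  [¬L] ¬¬p3 ⊢ p3
    [¬R]  ⊢ p3, ¬p3
      [Ax] p3 ⊢ p3

Result: YES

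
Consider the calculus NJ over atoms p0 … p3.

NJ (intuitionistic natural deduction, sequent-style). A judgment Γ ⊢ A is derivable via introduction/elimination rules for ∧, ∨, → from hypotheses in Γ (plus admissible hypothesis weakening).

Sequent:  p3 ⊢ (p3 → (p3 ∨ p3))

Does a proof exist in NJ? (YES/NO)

Proof tree:
[→I] p3 ⊢ (p3 → (p3 ∨ p3))
  [Wk] p3, p3 ⊢ (p3 ∨ p3)
    [∨I₁] p3 ⊢ (p3 ∨ p3)
      [Ax] p3 ⊢ p3

Result: YES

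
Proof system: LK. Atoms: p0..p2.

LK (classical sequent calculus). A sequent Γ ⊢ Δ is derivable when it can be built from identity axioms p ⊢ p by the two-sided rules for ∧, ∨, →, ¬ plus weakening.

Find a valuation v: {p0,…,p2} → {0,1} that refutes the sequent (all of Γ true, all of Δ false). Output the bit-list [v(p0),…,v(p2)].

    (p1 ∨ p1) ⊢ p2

Truth-table refutation:
  v=000: Γ:[(p1 ∨ p1)=F] Δ:[p2=F] refutes=False
  v=001: Γ:[(p1 ∨ p1)=F] Δ:[p2=T] refutes=False
  v=010: Γ:[(p1 ∨ p1)=T] Δ:[p2=F] refutes=True  ← countermodel

Result: [0, 1, 0]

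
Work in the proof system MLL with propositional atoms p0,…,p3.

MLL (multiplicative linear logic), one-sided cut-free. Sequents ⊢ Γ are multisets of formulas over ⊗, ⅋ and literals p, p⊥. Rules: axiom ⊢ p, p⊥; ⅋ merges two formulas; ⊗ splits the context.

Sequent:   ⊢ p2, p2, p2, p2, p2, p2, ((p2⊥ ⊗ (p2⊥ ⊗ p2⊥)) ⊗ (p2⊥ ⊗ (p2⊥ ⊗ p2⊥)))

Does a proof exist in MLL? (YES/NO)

Derivation trace:
[⊗]  ⊢ p2, p2, p2, p2, p2, p2, ((p2⊥ ⊗ (p2⊥ ⊗ p2⊥)) ⊗ (p2⊥ ⊗ (p2⊥ ⊗ p2⊥)))
  [⊗]  ⊢ p2, p2, p2, (p2⊥ ⊗ (p2⊥ ⊗ p2⊥))
    [Ax]  ⊢ p2, p2⊥
    [⊗]  ⊢ p2, p2, (p2⊥ ⊗ p2⊥)
      [Ax]  ⊢ p2, p2⊥
      [Ax]  ⊢ p2, p2⊥
  [⊗]  ⊢ p2, p2, p2, (p2⊥ ⊗ (p2⊥ ⊗ p2⊥))
    [Ax]  ⊢ p2, p2⊥
    [⊗]  ⊢ p2, p2, (p2⊥ ⊗ p2⊥)
      [Ax]  ⊢ p2, p2⊥
      [Ax]  ⊢ p2, p2⊥

Result: YES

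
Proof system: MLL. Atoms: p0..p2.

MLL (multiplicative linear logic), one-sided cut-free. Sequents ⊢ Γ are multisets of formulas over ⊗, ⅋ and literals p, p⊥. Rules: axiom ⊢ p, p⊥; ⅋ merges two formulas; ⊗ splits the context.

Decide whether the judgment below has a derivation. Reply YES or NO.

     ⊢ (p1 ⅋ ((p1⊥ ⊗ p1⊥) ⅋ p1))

Derivation trace:
[⅋]  ⊢ (p1 ⅋ ((p1⊥ ⊗ p1⊥) ⅋ p1))
  [⅋]  ⊢ p1, ((p1⊥ ⊗ p1⊥) ⅋ p1)
    [⊗]  ⊢ p1, p1, (p1⊥ ⊗ p1⊥)
      [Ax]  ⊢ p1, p1⊥
      [Ax]  ⊢ p1, p1⊥

Result: YES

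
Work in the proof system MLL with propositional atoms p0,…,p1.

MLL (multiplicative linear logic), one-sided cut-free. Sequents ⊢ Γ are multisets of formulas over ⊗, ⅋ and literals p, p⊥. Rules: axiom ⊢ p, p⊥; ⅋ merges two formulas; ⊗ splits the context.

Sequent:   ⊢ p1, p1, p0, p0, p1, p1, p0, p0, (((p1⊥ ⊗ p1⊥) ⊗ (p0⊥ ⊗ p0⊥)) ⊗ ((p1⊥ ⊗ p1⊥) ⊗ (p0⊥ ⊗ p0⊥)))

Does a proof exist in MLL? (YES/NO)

Proof tree:
[⊗]  ⊢ p1, p1, p0, p0, p1, p1, p0, p0, (((p1⊥ ⊗ p1⊥) ⊗ (p0⊥ ⊗ p0⊥)) ⊗ ((p1⊥ ⊗ p1⊥) ⊗ (p0⊥ ⊗ p0⊥)))
  [⊗]  ⊢ p1, p1, p0, p0, ((p1⊥ ⊗ p1⊥) ⊗ (p0⊥ ⊗ p0⊥))
    [⊗]  ⊢ p1, p1, (p1⊥ ⊗ p1⊥)
      [Ax]  ⊢ p1, p1⊥
      [Ax]  ⊢ p1, p1⊥
    [⊗]  ⊢ p0, p0, (p0⊥ ⊗ p0⊥)
      [Ax]  ⊢ p0, p0⊥
      [Ax]  ⊢ p0, p0⊥
  [⊗]  ⊢ p1, p1, p0, p0, ((p1⊥ ⊗ p1⊥) ⊗ (p0⊥ ⊗ p0⊥))
    [⊗]  ⊢ p1, p1, (p1⊥ ⊗ p1⊥)
      [Ax]  ⊢ p1, p1⊥
      [Ax]  ⊢ p1, p1⊥
    [⊗]  ⊢ p0, p0, (p0⊥ ⊗ p0⊥)
      [Ax]  ⊢ p0, p0⊥
      [Ax]  ⊢ p0, p0⊥

Result: YES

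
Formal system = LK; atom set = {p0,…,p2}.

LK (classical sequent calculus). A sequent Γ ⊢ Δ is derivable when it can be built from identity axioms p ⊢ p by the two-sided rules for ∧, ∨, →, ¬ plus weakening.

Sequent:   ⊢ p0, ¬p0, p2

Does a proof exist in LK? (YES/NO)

Derivation (root first):
[WR]  ⊢ p0, ¬p0, p2
  [¬R]  ⊢ p0, ¬p0
    [Ax] p0 ⊢ p0

Result: YES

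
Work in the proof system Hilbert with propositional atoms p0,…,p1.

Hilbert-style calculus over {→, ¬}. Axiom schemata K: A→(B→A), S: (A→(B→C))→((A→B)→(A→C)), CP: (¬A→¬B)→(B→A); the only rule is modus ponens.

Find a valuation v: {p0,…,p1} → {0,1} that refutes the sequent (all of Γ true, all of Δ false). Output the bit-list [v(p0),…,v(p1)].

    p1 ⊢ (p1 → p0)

Truth-table refutation:
  v=00: Γ:[p1=F] Δ:[(p1 → p0)=T] refutes=False
  v=01: Γ:[p1=T] Δ:[(p1 → p0)=F] refutes=True  ← countermodel

Result: [0, 1]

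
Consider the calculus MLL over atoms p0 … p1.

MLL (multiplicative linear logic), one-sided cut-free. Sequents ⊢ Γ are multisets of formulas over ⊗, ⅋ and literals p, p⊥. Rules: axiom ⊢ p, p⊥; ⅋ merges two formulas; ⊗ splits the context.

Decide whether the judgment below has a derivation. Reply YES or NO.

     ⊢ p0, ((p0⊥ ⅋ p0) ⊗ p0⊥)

Derivation (root first):
[⊗]  ⊢ p0, ((p0⊥ ⅋ p0) ⊗ p0⊥)
  [⅋]  ⊢ (p0⊥ ⅋ p0)
    [Ax]  ⊢ p0, p0⊥
  [Ax]  ⊢ p0, p0⊥

Result: YES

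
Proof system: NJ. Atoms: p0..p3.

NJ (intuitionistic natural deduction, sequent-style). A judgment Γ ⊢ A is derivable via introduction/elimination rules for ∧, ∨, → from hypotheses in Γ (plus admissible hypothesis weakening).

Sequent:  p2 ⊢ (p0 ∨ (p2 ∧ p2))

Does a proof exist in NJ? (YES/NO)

Derivation (root first):
[∨I₂] p2 ⊢ (p0 ∨ (p2 ∧ p2))
  [∧I] p2 ⊢ (p2 ∧ p2)
    [Ax] p2 ⊢ p2
    [Ax] p2 ⊢ p2

Result: YES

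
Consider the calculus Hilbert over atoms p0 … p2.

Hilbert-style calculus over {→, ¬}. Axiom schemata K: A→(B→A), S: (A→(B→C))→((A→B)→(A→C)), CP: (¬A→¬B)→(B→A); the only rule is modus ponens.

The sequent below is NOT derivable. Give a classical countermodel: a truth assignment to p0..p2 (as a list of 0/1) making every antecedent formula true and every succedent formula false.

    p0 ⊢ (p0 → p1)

Enumerate valuations to refute Γ ⊢ Δ:
  v=000: Γ:[p0=F] Δ:[(p0 → p1)=T] refutes=False
  v=001: Γ:[p0=F] Δ:[(p0 → p1)=T] refutes=False
  v=010: Γ:[p0=F] Δ:[(p0 → p1)=T] refutes=False
  v=011: Γ:[p0=F] Δ:[(p0 → p1)=T] refutes=False
  v=100: Γ:[p0=T] Δ:[(p0 → p1)=F] refutes=True  ← countermodel

Result: [1, 0, 0]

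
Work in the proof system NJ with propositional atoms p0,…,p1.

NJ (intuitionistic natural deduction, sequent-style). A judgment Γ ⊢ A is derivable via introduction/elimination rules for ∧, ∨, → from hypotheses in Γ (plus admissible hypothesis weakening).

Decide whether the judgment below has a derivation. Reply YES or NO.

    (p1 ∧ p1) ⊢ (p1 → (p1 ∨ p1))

Derivation (root first):
[Wk] (p1 ∧ p1) ⊢ (p1 → (p1 ∨ p1))
  [→I]  ⊢ (p1 → (p1 ∨ p1))
    [∨I₂] p1 ⊢ (p1 ∨ p1)
      [Ax] p1 ⊢ p1

Result: YES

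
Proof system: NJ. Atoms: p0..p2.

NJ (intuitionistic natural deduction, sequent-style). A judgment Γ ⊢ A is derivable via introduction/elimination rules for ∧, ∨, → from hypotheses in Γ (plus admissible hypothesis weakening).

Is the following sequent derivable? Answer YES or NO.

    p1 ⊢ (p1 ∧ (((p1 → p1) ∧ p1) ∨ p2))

Derivation trace:
[∧I] p1 ⊢ (p1 ∧ (((p1 → p1) ∧ p1) ∨ p2))
  [Ax] p1 ⊢ p1
  [∨I₁] p1 ⊢ (((p1 → p1) ∧ p1) ∨ p2)
    [∧I] p1 ⊢ ((p1 → p1) ∧ p1)
      [→I]  ⊢ (p1 → p1)
        [Ax] p1 ⊢ p1
      [Ax] p1 ⊢ p1

Result: YES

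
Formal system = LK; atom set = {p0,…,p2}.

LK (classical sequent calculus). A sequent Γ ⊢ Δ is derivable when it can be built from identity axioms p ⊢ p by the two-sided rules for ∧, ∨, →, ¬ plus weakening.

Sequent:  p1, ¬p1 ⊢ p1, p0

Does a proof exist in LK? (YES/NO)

Derivation (root first):
[¬L] p1, ¬p1 ⊢ p1, p0
  [WR] p1 ⊢ p1, p0, p1
    [WR] p1 ⊢ p1, p0
      [Ax] p1 ⊢ p1

Result: YES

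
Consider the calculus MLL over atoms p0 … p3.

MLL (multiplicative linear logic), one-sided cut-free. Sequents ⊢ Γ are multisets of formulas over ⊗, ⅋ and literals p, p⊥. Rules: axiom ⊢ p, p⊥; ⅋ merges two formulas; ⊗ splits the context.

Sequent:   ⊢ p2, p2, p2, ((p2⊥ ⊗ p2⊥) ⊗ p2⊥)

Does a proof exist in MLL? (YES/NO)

Derivation (root first):
[⊗]  ⊢ p2, p2, p2, ((p2⊥ ⊗ p2⊥) ⊗ p2⊥)
  [⊗]  ⊢ p2, p2, (p2⊥ ⊗ p2⊥)
    [Ax]  ⊢ p2, p2⊥
    [Ax]  ⊢ p2, p2⊥
  [Ax]  ⊢ p2, p2⊥

Result: YES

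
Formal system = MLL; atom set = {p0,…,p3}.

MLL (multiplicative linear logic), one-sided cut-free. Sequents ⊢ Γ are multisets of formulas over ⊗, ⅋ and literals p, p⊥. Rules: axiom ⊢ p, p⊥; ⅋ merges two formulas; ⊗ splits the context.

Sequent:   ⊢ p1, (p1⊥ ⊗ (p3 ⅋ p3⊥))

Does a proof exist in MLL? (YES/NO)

Derivation (root first):
[⊗]  ⊢ p1, (p1⊥ ⊗ (p3 ⅋ p3⊥))
  [Ax]  ⊢ p1, p1⊥
  [⅋]  ⊢ (p3 ⅋ p3⊥)
    [Ax]  ⊢ p3, p3⊥

Result: YES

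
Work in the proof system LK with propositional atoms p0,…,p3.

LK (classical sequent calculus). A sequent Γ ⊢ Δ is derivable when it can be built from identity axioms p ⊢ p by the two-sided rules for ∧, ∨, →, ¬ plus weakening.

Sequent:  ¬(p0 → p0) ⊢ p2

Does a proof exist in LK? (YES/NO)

Derivation trace:
[WR] ¬(p0 → p0) ⊢ p2
  [¬L] ¬(p0 → p0) ⊢ 
    [→R]  ⊢ (p0 → p0)
      [Ax] p0 ⊢ p0

Result: YES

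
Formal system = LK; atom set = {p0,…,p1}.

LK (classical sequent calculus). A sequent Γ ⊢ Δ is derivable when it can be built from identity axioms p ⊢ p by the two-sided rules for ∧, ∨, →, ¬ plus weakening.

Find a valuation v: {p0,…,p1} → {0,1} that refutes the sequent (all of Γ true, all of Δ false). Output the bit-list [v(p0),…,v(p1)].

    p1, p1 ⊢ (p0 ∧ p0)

Enumerate valuations to refute Γ ⊢ Δ:
  v=00: Γ:[p1=F, p1=F] Δ:[(p0 ∧ p0)=F] refutes=False
  v=01: Γ:[p1=T, p1=T] Δ:[(p0 ∧ p0)=F] refutes=True  ← countermodel

Result: [0, 1]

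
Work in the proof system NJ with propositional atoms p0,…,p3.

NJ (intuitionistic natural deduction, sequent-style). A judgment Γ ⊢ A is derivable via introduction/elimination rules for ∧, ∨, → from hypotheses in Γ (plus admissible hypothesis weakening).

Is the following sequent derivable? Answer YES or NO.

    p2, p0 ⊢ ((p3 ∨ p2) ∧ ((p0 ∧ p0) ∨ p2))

Derivation (root first):
[∧I] p2, p0 ⊢ ((p3 ∨ p2) ∧ ((p0 ∧ p0) ∨ p2))
  [∨I₂] p2 ⊢ (p3 ∨ p2)
    [Ax] p2 ⊢ p2
  [∨I₁] p0 ⊢ ((p0 ∧ p0) ∨ p2)
    [∧I] p0 ⊢ (p0 ∧ p0)
      [Ax] p0 ⊢ p0
      [Ax] p0 ⊢ p0

Result: YES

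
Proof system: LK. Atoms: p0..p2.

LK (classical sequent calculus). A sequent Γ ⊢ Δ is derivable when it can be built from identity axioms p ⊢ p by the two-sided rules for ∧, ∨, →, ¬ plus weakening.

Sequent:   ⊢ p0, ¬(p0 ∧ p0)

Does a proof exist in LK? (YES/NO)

Proof tree:
[¬R]  ⊢ p0, ¬(p0 ∧ p0)
  [∧L] (p0 ∧ p0) ⊢ p0
    [WL] p0, p0 ⊢ p0
      [Ax] p0 ⊢ p0

Result: YES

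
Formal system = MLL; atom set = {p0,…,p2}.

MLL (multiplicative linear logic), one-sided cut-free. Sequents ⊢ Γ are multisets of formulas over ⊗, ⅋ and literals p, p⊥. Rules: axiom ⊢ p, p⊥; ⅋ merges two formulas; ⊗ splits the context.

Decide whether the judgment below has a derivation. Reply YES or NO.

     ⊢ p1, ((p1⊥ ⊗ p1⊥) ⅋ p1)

Derivation trace:
[⅋]  ⊢ p1, ((p1⊥ ⊗ p1⊥) ⅋ p1)
  [⊗]  ⊢ p1, p1, (p1⊥ ⊗ p1⊥)
    [Ax]  ⊢ p1, p1⊥
    [Ax]  ⊢ p1, p1⊥

Result: YES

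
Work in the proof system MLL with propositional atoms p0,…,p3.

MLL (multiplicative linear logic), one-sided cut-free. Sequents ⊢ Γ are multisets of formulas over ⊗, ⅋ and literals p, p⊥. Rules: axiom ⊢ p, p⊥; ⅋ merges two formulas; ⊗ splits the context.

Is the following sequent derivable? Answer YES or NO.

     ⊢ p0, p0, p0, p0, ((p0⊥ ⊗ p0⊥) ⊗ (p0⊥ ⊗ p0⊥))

Derivation (root first):
[⊗]  ⊢ p0, p0, p0, p0, ((p0⊥ ⊗ p0⊥) ⊗ (p0⊥ ⊗ p0⊥))
  [⊗]  ⊢ p0, p0, (p0⊥ ⊗ p0⊥)
    [Ax]  ⊢ p0, p0⊥
    [Ax]  ⊢ p0, p0⊥
  [⊗]  ⊢ p0, p0, (p0⊥ ⊗ p0⊥)
    [Ax]  ⊢ p0, p0⊥
    [Ax]  ⊢ p0, p0⊥

Result: YES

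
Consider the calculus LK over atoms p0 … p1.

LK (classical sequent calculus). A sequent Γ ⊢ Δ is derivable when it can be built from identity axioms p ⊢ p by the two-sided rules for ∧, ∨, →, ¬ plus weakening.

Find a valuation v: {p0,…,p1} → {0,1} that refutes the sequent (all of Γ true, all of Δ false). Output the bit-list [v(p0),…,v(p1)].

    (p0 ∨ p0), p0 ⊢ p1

Search for a countermodel by truth-table:
  v=00: Γ:[(p0 ∨ p0)=F, p0=F] Δ:[p1=F] refutes=False
  v=01: Γ:[(p0 ∨ p0)=F, p0=F] Δ:[p1=T] refutes=False
  v=10: Γ:[(p0 ∨ p0)=T, p0=T] Δ:[p1=F] refutes=True  ← countermodel

Result: [1, 0]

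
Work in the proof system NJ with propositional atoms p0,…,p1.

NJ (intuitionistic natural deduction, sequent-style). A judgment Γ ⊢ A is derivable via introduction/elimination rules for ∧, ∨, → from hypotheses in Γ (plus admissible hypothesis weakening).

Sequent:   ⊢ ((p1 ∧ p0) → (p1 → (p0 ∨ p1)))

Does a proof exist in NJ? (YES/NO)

Proof tree:
[→I]  ⊢ ((p1 ∧ p0) → (p1 → (p0 ∨ p1)))
  [Wk] (p1 ∧ p0) ⊢ (p1 → (p0 ∨ p1))
    [→I]  ⊢ (p1 → (p0 ∨ p1))
      [∨I₂] p1 ⊢ (p0 ∨ p1)
        [Ax] p1 ⊢ p1

Result: YES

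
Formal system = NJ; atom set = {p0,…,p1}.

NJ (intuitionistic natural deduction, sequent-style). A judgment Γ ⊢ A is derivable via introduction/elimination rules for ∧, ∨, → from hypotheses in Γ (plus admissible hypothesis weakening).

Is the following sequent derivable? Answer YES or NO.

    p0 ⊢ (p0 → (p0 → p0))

Proof tree:
[→I] p0 ⊢ (p0 → (p0 → p0))
  [→I] p0, p0 ⊢ (p0 → p0)
    [Wk] p0, p0, p0 ⊢ p0
      [Wk] p0, p0 ⊢ p0
        [Ax] p0 ⊢ p0

Result: YES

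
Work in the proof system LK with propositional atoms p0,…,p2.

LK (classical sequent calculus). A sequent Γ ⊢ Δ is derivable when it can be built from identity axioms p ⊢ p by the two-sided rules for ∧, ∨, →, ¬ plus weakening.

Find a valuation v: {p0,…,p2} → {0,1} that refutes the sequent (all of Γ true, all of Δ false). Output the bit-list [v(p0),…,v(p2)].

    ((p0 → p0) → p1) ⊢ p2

Enumerate valuations to refute Γ ⊢ Δ:
  v=000: Γ:[((p0 → p0) → p1)=F] Δ:[p2=F] refutes=False
  v=001: Γ:[((p0 → p0) → p1)=F] Δ:[p2=T] refutes=False
  v=010: Γ:[((p0 → p0) → p1)=T] Δ:[p2=F] refutes=True  ← countermodel

Result: [0, 1, 0]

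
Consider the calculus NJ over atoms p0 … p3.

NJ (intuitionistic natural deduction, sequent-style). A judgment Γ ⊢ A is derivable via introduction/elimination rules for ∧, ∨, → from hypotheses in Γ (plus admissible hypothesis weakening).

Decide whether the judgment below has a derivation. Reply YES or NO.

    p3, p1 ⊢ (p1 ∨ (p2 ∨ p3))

Derivation (root first):
[∨I₂] p3, p1 ⊢ (p1 ∨ (p2 ∨ p3))
  [Wk] p3, p1 ⊢ (p2 ∨ p3)
    [∨I₂] p3 ⊢ (p2 ∨ p3)
      [Ax] p3 ⊢ p3

Result: YES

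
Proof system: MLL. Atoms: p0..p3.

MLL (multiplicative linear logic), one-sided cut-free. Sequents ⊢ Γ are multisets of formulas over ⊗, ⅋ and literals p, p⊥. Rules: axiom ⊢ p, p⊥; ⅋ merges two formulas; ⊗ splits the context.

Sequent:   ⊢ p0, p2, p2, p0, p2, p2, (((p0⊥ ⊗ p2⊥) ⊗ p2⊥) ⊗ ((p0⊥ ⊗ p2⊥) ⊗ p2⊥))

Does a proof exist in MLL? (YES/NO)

Proof tree:
[⊗]  ⊢ p0, p2, p2, p0, p2, p2, (((p0⊥ ⊗ p2⊥) ⊗ p2⊥) ⊗ ((p0⊥ ⊗ p2⊥) ⊗ p2⊥))
  [⊗]  ⊢ p0, p2, p2, ((p0⊥ ⊗ p2⊥) ⊗ p2⊥)
    [⊗]  ⊢ p0, p2, (p0⊥ ⊗ p2⊥)
      [Ax]  ⊢ p0, p0⊥
      [Ax]  ⊢ p2, p2⊥
    [Ax]  ⊢ p2, p2⊥
  [⊗]  ⊢ p0, p2, p2, ((p0⊥ ⊗ p2⊥) ⊗ p2⊥)
    [⊗]  ⊢ p0, p2, (p0⊥ ⊗ p2⊥)
      [Ax]  ⊢ p0, p0⊥
      [Ax]  ⊢ p2, p2⊥
    [Ax]  ⊢ p2, p2⊥

Result: YES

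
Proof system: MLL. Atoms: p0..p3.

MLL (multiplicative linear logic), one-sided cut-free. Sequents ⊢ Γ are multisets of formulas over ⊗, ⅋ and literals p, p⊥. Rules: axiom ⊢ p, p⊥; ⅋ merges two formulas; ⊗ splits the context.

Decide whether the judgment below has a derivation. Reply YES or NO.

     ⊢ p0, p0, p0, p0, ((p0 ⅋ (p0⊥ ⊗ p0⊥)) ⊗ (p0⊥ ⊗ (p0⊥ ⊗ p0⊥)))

Derivation (root first):
[⊗]  ⊢ p0, p0, p0, p0, ((p0 ⅋ (p0⊥ ⊗ p0⊥)) ⊗ (p0⊥ ⊗ (p0⊥ ⊗ p0⊥)))
  [⅋]  ⊢ p0, (p0 ⅋ (p0⊥ ⊗ p0⊥))
    [⊗]  ⊢ p0, p0, (p0⊥ ⊗ p0⊥)
      [Ax]  ⊢ p0, p0⊥
      [Ax]  ⊢ p0, p0⊥
  [⊗]  ⊢ p0, p0, p0, (p0⊥ ⊗ (p0⊥ ⊗ p0⊥))
    [Ax]  ⊢ p0, p0⊥
    [⊗]  ⊢ p0, p0, (p0⊥ ⊗ p0⊥)
      [Ax]  ⊢ p0, p0⊥
      [Ax]  ⊢ p0, p0⊥

Result: YES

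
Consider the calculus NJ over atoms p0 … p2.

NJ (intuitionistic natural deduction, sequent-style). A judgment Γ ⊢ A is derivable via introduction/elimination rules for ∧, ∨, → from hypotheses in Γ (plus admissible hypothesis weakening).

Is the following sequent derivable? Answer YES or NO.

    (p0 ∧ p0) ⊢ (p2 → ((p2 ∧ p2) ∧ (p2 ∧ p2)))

Proof tree:
[→I] (p0 ∧ p0) ⊢ (p2 → ((p2 ∧ p2) ∧ (p2 ∧ p2)))
  [∧I] p2, (p0 ∧ p0) ⊢ ((p2 ∧ p2) ∧ (p2 ∧ p2))
    [Wk] p2, (p0 ∧ p0) ⊢ (p2 ∧ p2)
      [∧I] p2 ⊢ (p2 ∧ p2)
        [Ax] p2 ⊢ p2
        [Ax] p2 ⊢ p2
    [∧I] p2 ⊢ (p2 ∧ p2)
      [Ax] p2 ⊢ p2
      [Ax] p2 ⊢ p2

Result: YES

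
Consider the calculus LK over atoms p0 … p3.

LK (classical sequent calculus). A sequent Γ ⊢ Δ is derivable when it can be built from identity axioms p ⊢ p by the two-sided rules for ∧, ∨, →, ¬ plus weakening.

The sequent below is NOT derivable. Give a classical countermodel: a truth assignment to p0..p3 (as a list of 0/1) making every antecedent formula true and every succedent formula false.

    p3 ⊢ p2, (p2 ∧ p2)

Truth-table refutation:
  v=0000: Γ:[p3=F] Δ:[p2=F, (p2 ∧ p2)=F] refutes=False
  v=0001: Γ:[p3=T] Δ:[p2=F, (p2 ∧ p2)=F] refutes=True  ← countermodel

Result: [0, 0, 0, 1]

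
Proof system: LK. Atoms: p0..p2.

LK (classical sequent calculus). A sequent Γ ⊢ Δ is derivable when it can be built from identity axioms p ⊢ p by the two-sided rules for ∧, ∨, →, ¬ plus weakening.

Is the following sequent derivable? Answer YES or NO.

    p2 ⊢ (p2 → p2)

Proof tree:
[WL] p2 ⊢ (p2 → p2)
  [→R]  ⊢ (p2 → p2)
    [Ax] p2 ⊢ p2

Result: YES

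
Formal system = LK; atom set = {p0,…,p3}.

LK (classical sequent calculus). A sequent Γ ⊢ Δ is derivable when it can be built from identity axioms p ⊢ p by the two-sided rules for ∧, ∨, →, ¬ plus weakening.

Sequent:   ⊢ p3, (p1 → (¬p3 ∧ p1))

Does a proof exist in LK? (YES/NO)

Proof tree:
[→R]  ⊢ p3, (p1 → (¬p3 ∧ p1))
  [∧R] p1 ⊢ p3, (¬p3 ∧ p1)
    [¬R]  ⊢ p3, ¬p3
      [Ax] p3 ⊢ p3
    [Ax] p1 ⊢ p1

Result: YES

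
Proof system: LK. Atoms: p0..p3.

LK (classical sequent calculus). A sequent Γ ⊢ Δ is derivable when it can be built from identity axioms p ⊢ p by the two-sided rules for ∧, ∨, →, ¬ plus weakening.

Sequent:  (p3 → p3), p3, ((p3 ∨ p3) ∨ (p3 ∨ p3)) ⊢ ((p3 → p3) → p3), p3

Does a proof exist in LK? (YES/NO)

Derivation trace:
[∨L] (p3 → p3), p3, ((p3 ∨ p3) ∨ (p3 ∨ p3)) ⊢ ((p3 → p3) → p3), p3
  [∨L] (p3 → p3), p3, (p3 ∨ p3) ⊢ ((p3 → p3) → p3), p3
    [WL] p3, (p3 → p3), p3 ⊢ p3
      [→L] p3, (p3 → p3) ⊢ p3
        [Ax] p3 ⊢ p3
        [Ax] p3 ⊢ p3
    [→R] p3 ⊢ ((p3 → p3) → p3)
      [→L] p3, (p3 → p3) ⊢ p3
        [Ax] p3 ⊢ p3
        [Ax] p3 ⊢ p3
  [∨L] (p3 → p3), p3, (p3 ∨ p3) ⊢ ((p3 → p3) → p3), p3
    [WL] p3, (p3 → p3), p3 ⊢ p3
      [→L] p3, (p3 → p3) ⊢ p3
        [Ax] p3 ⊢ p3
        [Ax] p3 ⊢ p3
    [→R] p3 ⊢ ((p3 → p3) → p3)
      [→L] p3, (p3 → p3) ⊢ p3
        [Ax] p3 ⊢ p3
        [Ax] p3 ⊢ p3

Result: YES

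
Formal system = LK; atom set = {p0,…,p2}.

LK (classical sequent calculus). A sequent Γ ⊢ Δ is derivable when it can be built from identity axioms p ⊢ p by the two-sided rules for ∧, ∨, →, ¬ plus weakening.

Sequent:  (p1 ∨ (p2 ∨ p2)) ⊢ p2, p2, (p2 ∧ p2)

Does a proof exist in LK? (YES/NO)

Truth-table refutation:
  v=000: Γ:[(p1 ∨ (p2 ∨ p2))=F] Δ:[p2=F, p2=F, (p2 ∧ p2)=F] refutes=False
  v=001: Γ:[(p1 ∨ (p2 ∨ p2))=T] Δ:[p2=T, p2=T, (p2 ∧ p2)=T] refutes=False
  v=010: Γ:[(p1 ∨ (p2 ∨ p2))=T] Δ:[p2=F, p2=F, (p2 ∧ p2)=F] refutes=True  ← countermodel

Result: NO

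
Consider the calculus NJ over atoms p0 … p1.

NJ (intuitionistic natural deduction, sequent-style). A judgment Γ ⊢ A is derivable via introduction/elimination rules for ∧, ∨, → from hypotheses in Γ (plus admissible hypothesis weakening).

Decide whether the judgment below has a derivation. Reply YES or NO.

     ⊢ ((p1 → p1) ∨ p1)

Derivation trace:
[∨I₁]  ⊢ ((p1 → p1) ∨ p1)
  [→I]  ⊢ (p1 → p1)
    [Ax] p1 ⊢ p1

Result: YES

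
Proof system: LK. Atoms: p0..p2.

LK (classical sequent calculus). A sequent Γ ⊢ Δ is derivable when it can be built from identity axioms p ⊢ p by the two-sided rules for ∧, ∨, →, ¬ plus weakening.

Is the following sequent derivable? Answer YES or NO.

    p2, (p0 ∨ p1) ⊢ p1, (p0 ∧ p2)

Proof tree:
[∨L] p2, (p0 ∨ p1) ⊢ p1, (p0 ∧ p2)
  [∧R] p2, p0 ⊢ (p0 ∧ p2)
    [Ax] p0 ⊢ p0
    [Ax] p2 ⊢ p2
  [Ax] p1 ⊢ p1

Result: YES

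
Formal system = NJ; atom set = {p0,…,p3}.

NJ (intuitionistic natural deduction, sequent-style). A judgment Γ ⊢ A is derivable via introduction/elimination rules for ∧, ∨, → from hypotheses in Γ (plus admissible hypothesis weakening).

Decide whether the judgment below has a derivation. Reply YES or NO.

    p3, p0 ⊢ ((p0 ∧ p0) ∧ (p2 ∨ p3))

Derivation trace:
[∧I] p3, p0 ⊢ ((p0 ∧ p0) ∧ (p2 ∨ p3))
  [∧I] p3, p0 ⊢ (p0 ∧ p0)
    [Wk] p0, p0 ⊢ p0
      [Ax] p0 ⊢ p0
    [Wk] p0, p0, p3 ⊢ p0
      [Wk] p0, p0 ⊢ p0
        [Ax] p0 ⊢ p0
  [∨I₂] p3 ⊢ (p2 ∨ p3)
    [Ax] p3 ⊢ p3

Result: YES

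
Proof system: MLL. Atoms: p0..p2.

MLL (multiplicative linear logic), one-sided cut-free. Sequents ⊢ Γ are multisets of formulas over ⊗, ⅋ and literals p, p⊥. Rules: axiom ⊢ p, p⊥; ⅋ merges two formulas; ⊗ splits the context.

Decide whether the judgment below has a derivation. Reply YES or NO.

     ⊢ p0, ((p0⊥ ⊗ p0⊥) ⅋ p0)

Proof tree:
[⅋]  ⊢ p0, ((p0⊥ ⊗ p0⊥) ⅋ p0)
  [⊗]  ⊢ p0, p0, (p0⊥ ⊗ p0⊥)
    [Ax]  ⊢ p0, p0⊥
    [Ax]  ⊢ p0, p0⊥

Result: YES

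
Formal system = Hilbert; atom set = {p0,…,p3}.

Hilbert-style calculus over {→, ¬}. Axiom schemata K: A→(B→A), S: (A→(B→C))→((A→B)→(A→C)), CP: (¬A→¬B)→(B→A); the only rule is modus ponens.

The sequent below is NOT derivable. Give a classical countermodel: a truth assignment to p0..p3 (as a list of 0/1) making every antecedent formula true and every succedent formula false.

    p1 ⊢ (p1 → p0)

Enumerate valuations to refute Γ ⊢ Δ:
  v=0000: Γ:[p1=F] Δ:[(p1 → p0)=T] refutes=False
  v=0001: Γ:[p1=F] Δ:[(p1 → p0)=T] refutes=False
  v=0010: Γ:[p1=F] Δ:[(p1 → p0)=T] refutes=False
  v=0011: Γ:[p1=F] Δ:[(p1 → p0)=T] refutes=False
  v=0100: Γ:[p1=T] Δ:[(p1 → p0)=F] refutes=True  ← countermodel

Result: [0, 1, 0, 0]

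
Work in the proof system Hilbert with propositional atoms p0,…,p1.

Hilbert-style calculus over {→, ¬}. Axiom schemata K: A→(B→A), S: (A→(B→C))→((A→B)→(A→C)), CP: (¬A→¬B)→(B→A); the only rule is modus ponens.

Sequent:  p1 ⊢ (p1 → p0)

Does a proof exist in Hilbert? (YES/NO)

Truth-table refutation:
  v=00: Γ:[p1=F] Δ:[(p1 → p0)=T] refutes=False
  v=01: Γ:[p1=T] Δ:[(p1 → p0)=F] refutes=True  ← countermodel

Result: NO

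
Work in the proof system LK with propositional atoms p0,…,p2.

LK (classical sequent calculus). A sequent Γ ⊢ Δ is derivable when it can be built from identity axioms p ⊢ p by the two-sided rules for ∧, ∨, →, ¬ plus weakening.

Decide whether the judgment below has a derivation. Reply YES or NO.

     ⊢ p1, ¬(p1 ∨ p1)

Proof tree:
[¬R]  ⊢ p1, ¬(p1 ∨ p1)
  [∨L] (p1 ∨ p1) ⊢ p1
    [Ax] p1 ⊢ p1
    [Ax] p1 ⊢ p1

Result: YES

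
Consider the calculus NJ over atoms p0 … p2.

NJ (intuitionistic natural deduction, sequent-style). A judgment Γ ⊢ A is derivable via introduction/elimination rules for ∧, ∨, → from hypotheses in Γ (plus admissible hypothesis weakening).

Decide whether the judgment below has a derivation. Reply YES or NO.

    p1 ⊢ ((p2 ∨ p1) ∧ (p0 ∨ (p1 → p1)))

Proof tree:
[∧I] p1 ⊢ ((p2 ∨ p1) ∧ (p0 ∨ (p1 → p1)))
  [∨I₂] p1 ⊢ (p2 ∨ p1)
    [Ax] p1 ⊢ p1
  [∨I₂]  ⊢ (p0 ∨ (p1 → p1))
    [→I]  ⊢ (p1 → p1)
      [Ax] p1 ⊢ p1

Result: YES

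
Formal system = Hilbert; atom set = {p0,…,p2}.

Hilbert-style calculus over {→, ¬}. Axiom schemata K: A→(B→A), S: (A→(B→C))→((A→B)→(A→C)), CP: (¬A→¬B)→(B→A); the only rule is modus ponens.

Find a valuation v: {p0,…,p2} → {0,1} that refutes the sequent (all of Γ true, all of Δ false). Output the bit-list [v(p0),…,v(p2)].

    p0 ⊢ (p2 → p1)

Truth-table refutation:
  v=000: Γ:[p0=F] Δ:[(p2 → p1)=T] refutes=False
  v=001: Γ:[p0=F] Δ:[(p2 → p1)=F] refutes=False
  v=010: Γ:[p0=F] Δ:[(p2 → p1)=T] refutes=False
  v=011: Γ:[p0=F] Δ:[(p2 → p1)=T] refutes=False
  v=100: Γ:[p0=T] Δ:[(p2 → p1)=T] refutes=False
  v=101: Γ:[p0=T] Δ:[(p2 → p1)=F] refutes=True  ← countermodel

Result: [1, 0, 1]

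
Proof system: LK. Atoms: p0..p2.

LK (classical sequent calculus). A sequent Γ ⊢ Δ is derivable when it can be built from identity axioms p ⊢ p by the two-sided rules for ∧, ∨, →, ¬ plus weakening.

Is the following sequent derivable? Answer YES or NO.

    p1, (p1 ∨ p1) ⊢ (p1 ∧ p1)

Proof tree:
[∧R] p1, (p1 ∨ p1) ⊢ (p1 ∧ p1)
  [∨L] (p1 ∨ p1) ⊢ p1
    [Ax] p1 ⊢ p1
    [Ax] p1 ⊢ p1
  [Ax] p1 ⊢ p1

Result: YES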